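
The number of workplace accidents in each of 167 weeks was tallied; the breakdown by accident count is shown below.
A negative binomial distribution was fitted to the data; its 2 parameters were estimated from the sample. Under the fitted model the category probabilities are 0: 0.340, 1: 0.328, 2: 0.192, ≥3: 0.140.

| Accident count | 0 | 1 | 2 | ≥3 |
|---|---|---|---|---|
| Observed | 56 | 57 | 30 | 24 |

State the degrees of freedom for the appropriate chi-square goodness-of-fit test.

There are k = 4 categories and 2 parameters estimated from the data, so df = 4 − 1 − 2 = 1.

1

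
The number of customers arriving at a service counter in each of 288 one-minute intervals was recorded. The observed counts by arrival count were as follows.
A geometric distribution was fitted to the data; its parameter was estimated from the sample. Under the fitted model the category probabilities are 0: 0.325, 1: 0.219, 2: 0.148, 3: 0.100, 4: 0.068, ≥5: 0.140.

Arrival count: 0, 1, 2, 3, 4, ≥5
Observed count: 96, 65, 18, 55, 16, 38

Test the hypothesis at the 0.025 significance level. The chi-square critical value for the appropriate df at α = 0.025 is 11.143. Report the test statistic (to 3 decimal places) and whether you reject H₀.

38.970; reject

Expected counts E_i = n·p_i: 288×0.325 = 93.6, 288×0.219 = 63.072, 288×0.148 = 42.624, 288×0.100 = 28.8, 288×0.068 = 19.584, 288×0.140 = 40.32.
χ² = (96−93.6)²/93.6 + (65−63.072)²/63.072 + (18−42.624)²/42.624 + (55−28.8)²/28.8 + (16−19.584)²/19.584 + (38−40.32)²/40.32
   = 0.0615 + 0.0589 + 14.2254 + 23.8347 + 0.6559 + 0.1335
Sum = 38.970
df = 4. Since 38.970 > 11.143, we reject H₀.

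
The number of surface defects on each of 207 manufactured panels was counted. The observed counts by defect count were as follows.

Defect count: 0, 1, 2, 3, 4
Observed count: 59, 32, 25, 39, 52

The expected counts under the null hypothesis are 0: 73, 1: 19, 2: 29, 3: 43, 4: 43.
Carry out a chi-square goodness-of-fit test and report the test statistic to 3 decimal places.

14.387

χ² = (59−73)²/73 + (32−19)²/19 + (25−29)²/29 + (39−43)²/43 + (52−43)²/43
   = 2.6849 + 8.8947 + 0.5517 + 0.3721 + 1.8837
Sum = 14.387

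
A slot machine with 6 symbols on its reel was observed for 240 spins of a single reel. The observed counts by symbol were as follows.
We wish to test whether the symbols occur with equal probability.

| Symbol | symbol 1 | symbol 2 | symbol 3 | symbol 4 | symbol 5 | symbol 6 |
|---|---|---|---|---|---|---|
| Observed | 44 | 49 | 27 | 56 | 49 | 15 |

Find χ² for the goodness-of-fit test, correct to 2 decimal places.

30.70

Under H₀ each category has probability 1/6, so each expected count is 240/6 = 40.
χ² = (44−40)²/40 + (49−40)²/40 + (27−40)²/40 + (56−40)²/40 + (49−40)²/40 + (15−40)²/40
   = 0.400 + 2.025 + 4.225 + 6.400 + 2.025 + 15.625
Sum = 30.70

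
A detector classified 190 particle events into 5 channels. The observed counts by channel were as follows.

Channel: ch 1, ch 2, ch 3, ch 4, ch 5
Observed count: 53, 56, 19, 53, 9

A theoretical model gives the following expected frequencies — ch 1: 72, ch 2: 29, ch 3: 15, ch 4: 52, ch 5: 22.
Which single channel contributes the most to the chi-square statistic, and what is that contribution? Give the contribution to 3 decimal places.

ch 1: (53 − 72)²/72 = 361/72 = 5.0139
ch 2: (56 − 29)²/29 = 729/29 = 25.1379
ch 3: (19 − 15)²/15 = 16/15 = 1.0667
ch 4: (53 − 52)²/52 = 1/52 = 0.0192
ch 5: (9 − 22)²/22 = 169/22 = 7.6818
The largest term is for ch 2: 25.138.

ch 2, 25.138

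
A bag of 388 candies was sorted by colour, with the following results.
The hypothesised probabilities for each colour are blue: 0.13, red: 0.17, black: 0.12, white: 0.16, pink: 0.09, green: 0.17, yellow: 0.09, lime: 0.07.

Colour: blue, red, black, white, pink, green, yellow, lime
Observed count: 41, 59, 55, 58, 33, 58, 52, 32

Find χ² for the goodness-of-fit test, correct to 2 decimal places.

Expected counts E_i = n·p_i: 388×0.13 = 50.44, 388×0.17 = 65.96, 388×0.12 = 46.56, 388×0.16 = 62.08, 388×0.09 = 34.92, 388×0.17 = 65.96, 388×0.09 = 34.92, 388×0.07 = 27.16.
cat         O        E   (O−E)²/E
blue       41    50.44      1.767
red        59    65.96      0.734
black      55    46.56      1.530
white      58    62.08      0.268
pink       33    34.92      0.106
green      58    65.96      0.961
yellow     52    34.92      8.354
lime       32    27.16      0.863
Sum = 14.58

14.58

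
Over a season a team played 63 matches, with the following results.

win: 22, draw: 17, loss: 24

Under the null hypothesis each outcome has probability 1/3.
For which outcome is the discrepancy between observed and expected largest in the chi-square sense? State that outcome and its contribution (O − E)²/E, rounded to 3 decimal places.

draw, 0.762

Expected count for each of the 3 categories: 63/3 = 21.
χ² = (22−21)²/21 + (17−21)²/21 + (24−21)²/21
   = 0.0476 + 0.7619 + 0.4286
The largest term is for draw: 0.762.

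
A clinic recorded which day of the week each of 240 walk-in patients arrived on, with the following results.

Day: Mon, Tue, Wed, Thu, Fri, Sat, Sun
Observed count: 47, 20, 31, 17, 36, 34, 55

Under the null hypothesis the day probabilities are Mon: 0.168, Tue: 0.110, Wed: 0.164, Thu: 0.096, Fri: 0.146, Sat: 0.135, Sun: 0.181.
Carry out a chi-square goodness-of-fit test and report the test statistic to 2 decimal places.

Expected counts E_i = n·p_i: 240×0.168 = 40.32, 240×0.110 = 26.4, 240×0.164 = 39.36, 240×0.096 = 23.04, 240×0.146 = 35.04, 240×0.135 = 32.4, 240×0.181 = 43.44.
cat         O        E   (O−E)²/E
Mon        47    40.32      1.107
Tue        20     26.4      1.552
Wed        31    39.36      1.776
Thu        17    23.04      1.583
Fri        36    35.04      0.026
Sat        34     32.4      0.079
Sun        55    43.44      3.076
Sum = 9.20

9.20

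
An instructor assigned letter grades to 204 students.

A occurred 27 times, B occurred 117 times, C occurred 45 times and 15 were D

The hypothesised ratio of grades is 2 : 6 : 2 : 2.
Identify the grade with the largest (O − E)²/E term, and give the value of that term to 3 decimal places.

Ratio total = 12. Expected counts: 204×2/12 = 34, 204×6/12 = 102, 204×2/12 = 34, 204×2/12 = 34.
χ² = (27−34)²/34 + (117−102)²/102 + (45−34)²/34 + (15−34)²/34
   = 1.4412 + 2.2059 + 3.5588 + 10.6176
The largest term is for D: 10.618.

D, 10.618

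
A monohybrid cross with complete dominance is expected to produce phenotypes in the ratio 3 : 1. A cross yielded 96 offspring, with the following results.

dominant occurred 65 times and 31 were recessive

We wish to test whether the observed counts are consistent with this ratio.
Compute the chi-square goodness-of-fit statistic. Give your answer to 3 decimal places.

2.722

Ratio total = 4. Expected counts: 96×3/4 = 72, 96×1/4 = 24.
cat            O        E   (O−E)²/E
dominant      65       72     0.6806
recessive     31       24     2.0417
Sum = 2.722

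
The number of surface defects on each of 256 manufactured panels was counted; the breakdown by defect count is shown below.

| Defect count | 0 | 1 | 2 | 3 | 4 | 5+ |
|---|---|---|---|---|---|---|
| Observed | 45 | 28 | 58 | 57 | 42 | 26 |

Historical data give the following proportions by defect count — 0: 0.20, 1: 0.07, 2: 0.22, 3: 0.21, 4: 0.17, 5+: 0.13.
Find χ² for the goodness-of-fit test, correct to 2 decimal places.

8.31

Expected counts E_i = n·p_i: 256×0.20 = 51.2, 256×0.07 = 17.92, 256×0.22 = 56.32, 256×0.21 = 53.76, 256×0.17 = 43.52, 256×0.13 = 33.28.
χ² = (45−51.2)²/51.2 + (28−17.92)²/17.92 + (58−56.32)²/56.32 + (57−53.76)²/53.76 + (42−43.52)²/43.52 + (26−33.28)²/33.28
   = 0.751 + 5.670 + 0.050 + 0.195 + 0.053 + 1.593
Sum = 8.31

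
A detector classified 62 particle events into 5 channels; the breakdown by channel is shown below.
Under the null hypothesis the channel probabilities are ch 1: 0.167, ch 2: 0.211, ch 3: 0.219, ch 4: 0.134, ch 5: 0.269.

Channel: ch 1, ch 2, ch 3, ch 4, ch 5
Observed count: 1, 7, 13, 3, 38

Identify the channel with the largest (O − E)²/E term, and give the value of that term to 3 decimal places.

ch 5, 27.259

Expected counts E_i = n·p_i: 62×0.167 = 10.354, 62×0.211 = 13.082, 62×0.219 = 13.578, 62×0.134 = 8.308, 62×0.269 = 16.678.
cat         O        E   (O−E)²/E
ch 1        1   10.354     8.4506
ch 2        7   13.082     2.8276
ch 3       13   13.578     0.0246
ch 4        3    8.308     3.3913
ch 5       38   16.678    27.2591
The largest term is for ch 5: 27.259.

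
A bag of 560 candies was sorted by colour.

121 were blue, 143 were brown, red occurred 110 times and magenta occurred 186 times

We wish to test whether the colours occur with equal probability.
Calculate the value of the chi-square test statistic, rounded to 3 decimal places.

Expected count for each of the 4 categories: 560/4 = 140.
χ² = (121−140)²/140 + (143−140)²/140 + (110−140)²/140 + (186−140)²/140
   = 2.5786 + 0.0643 + 6.4286 + 15.1143
Sum = 24.186

24.186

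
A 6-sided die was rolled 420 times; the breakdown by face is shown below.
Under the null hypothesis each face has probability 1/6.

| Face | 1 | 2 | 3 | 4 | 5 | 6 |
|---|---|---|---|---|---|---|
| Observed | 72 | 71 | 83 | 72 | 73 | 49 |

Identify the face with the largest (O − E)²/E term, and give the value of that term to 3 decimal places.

Expected count for each of the 6 categories: 420/6 = 70.
cat         O        E   (O−E)²/E
1          72       70     0.0571
2          71       70     0.0143
3          83       70     2.4143
4          72       70     0.0571
5          73       70     0.1286
6          49       70     6.3000
The largest term is for 6: 6.300.

6, 6.300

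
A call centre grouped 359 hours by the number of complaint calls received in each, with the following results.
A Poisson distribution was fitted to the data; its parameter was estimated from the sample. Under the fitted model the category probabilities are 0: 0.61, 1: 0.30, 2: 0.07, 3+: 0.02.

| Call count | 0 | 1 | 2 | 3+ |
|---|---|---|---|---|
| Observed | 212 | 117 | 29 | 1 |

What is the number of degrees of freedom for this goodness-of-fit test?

2

There are k = 4 categories and 1 parameter estimated from the data, so df = 4 − 1 − 1 = 2.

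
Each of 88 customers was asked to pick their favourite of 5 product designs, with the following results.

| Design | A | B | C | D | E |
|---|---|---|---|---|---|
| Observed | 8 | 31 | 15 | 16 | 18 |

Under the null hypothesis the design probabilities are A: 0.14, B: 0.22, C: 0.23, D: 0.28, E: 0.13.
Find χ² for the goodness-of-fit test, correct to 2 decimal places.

Expected counts E_i = n·p_i: 88×0.14 = 12.32, 88×0.22 = 19.36, 88×0.23 = 20.24, 88×0.28 = 24.64, 88×0.13 = 11.44.
cat         O        E   (O−E)²/E
A           8    12.32      1.515
B          31    19.36      6.998
C          15    20.24      1.357
D          16    24.64      3.030
E          18    11.44      3.762
Sum = 16.66

16.66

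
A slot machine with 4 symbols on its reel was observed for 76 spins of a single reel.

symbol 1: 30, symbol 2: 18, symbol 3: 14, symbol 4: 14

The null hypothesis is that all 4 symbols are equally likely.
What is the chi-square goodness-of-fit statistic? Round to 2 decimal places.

Under H₀ each category has probability 1/4, so each expected count is 76/4 = 19.
symbol 1: (30 − 19)²/19 = 121/19 = 6.368
symbol 2: (18 − 19)²/19 = 1/19 = 0.053
symbol 3: (14 − 19)²/19 = 25/19 = 1.316
symbol 4: (14 − 19)²/19 = 25/19 = 1.316
Sum = 9.05

9.05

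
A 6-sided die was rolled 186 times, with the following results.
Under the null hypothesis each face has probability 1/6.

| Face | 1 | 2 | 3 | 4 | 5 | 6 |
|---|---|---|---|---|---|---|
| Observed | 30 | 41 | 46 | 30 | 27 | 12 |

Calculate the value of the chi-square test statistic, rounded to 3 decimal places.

22.710

Under H₀ each category has probability 1/6, so each expected count is 186/6 = 31.
1: (30 − 31)²/31 = 1/31 = 0.0323
2: (41 − 31)²/31 = 100/31 = 3.2258
3: (46 − 31)²/31 = 225/31 = 7.2581
4: (30 − 31)²/31 = 1/31 = 0.0323
5: (27 − 31)²/31 = 16/31 = 0.5161
6: (12 − 31)²/31 = 361/31 = 11.6452
Sum = 22.710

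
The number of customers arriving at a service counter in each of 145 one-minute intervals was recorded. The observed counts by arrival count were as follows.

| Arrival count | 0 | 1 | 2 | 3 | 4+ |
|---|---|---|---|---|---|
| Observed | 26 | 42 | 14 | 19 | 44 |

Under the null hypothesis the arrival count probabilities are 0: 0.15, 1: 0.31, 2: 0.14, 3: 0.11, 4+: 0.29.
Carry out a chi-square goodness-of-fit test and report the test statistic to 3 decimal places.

Expected counts E_i = n·p_i: 145×0.15 = 21.75, 145×0.31 = 44.95, 145×0.14 = 20.3, 145×0.11 = 15.95, 145×0.29 = 42.05.
0: (26 − 21.75)²/21.75 = 18.0625/21.75 = 0.8305
1: (42 − 44.95)²/44.95 = 8.7025/44.95 = 0.1936
2: (14 − 20.3)²/20.3 = 39.69/20.3 = 1.9552
3: (19 − 15.95)²/15.95 = 9.3025/15.95 = 0.5832
4+: (44 − 42.05)²/42.05 = 3.8025/42.05 = 0.0904
Sum = 3.653

3.653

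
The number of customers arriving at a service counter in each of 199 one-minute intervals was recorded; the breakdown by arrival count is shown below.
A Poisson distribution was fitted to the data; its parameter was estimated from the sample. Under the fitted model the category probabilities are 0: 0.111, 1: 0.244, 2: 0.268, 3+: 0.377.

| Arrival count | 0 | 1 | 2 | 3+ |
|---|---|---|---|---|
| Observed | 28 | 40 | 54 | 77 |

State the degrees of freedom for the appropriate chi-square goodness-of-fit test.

There are k = 4 categories and 1 parameter estimated from the data, so df = 4 − 1 − 1 = 2.

2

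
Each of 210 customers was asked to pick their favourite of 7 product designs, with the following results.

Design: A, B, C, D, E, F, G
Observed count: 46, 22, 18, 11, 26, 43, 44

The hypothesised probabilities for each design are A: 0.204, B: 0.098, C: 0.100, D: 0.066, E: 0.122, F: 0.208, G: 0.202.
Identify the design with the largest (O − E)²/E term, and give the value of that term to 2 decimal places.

Expected counts E_i = n·p_i: 210×0.204 = 42.84, 210×0.098 = 20.58, 210×0.100 = 21, 210×0.066 = 13.86, 210×0.122 = 25.62, 210×0.208 = 43.68, 210×0.202 = 42.42.
χ² = (46−42.84)²/42.84 + (22−20.58)²/20.58 + (18−21)²/21 + (11−13.86)²/13.86 + (26−25.62)²/25.62 + (43−43.68)²/43.68 + (44−42.42)²/42.42
   = 0.233 + 0.098 + 0.429 + 0.590 + 0.006 + 0.011 + 0.059
The largest term is for D: 0.59.

D, 0.59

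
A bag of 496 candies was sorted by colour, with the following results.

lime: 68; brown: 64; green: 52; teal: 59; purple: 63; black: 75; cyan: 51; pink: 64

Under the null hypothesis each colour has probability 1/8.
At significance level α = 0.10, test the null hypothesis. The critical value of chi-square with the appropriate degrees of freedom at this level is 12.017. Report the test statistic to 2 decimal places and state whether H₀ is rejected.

7.16; do not reject

Under H₀ each category has probability 1/8, so each expected count is 496/8 = 62.
cat         O        E   (O−E)²/E
lime       68       62      0.581
brown      64       62      0.065
green      52       62      1.613
teal       59       62      0.145
purple     63       62      0.016
black      75       62      2.726
cyan       51       62      1.952
pink       64       62      0.065
Sum = 7.16
df = 7. Since 7.16 < 12.017, we do not reject H₀.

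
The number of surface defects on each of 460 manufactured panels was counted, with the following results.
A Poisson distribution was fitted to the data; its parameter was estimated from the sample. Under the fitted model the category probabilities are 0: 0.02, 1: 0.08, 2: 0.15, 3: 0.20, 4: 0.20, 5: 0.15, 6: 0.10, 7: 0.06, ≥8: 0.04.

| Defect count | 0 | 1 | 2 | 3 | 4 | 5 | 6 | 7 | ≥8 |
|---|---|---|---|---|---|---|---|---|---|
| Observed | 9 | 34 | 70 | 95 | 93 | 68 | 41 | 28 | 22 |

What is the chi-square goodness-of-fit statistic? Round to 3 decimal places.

Expected counts E_i = n·p_i: 460×0.02 = 9.2, 460×0.08 = 36.8, 460×0.15 = 69, 460×0.20 = 92, 460×0.20 = 92, 460×0.15 = 69, 460×0.10 = 46, 460×0.06 = 27.6, 460×0.04 = 18.4.
χ² = (9−9.2)²/9.2 + (34−36.8)²/36.8 + (70−69)²/69 + (95−92)²/92 + (93−92)²/92 + (68−69)²/69 + (41−46)²/46 + (28−27.6)²/27.6 + (22−18.4)²/18.4
   = 0.0043 + 0.2130 + 0.0145 + 0.0978 + 0.0109 + 0.0145 + 0.5435 + 0.0058 + 0.7043
Sum = 1.609

1.609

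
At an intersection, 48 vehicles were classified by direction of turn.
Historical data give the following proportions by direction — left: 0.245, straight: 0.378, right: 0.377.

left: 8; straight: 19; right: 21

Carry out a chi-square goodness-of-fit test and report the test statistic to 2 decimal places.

1.71

Expected counts E_i = n·p_i: 48×0.245 = 11.76, 48×0.378 = 18.144, 48×0.377 = 18.096.
χ² = (8−11.76)²/11.76 + (19−18.144)²/18.144 + (21−18.096)²/18.096
   = 1.202 + 0.040 + 0.466
Sum = 1.71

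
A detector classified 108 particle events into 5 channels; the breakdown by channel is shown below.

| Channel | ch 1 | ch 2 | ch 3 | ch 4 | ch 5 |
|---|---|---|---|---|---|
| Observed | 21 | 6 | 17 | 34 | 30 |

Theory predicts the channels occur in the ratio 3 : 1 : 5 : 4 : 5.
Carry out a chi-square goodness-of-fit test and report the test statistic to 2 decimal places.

10.30

Ratio total = 18. Expected counts: 108×3/18 = 18, 108×1/18 = 6, 108×5/18 = 30, 108×4/18 = 24, 108×5/18 = 30.
ch 1: (21 − 18)²/18 = 9/18 = 0.500
ch 2: (6 − 6)²/6 = 0/6 = 0.000
ch 3: (17 − 30)²/30 = 169/30 = 5.633
ch 4: (34 − 24)²/24 = 100/24 = 4.167
ch 5: (30 − 30)²/30 = 0/30 = 0.000
Sum = 10.30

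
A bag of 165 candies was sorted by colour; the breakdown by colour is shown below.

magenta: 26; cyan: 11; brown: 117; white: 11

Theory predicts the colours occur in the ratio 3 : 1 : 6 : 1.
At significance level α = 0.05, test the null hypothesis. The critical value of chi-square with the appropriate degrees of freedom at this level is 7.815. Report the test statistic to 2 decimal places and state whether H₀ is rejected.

Ratio total = 11. Expected counts: 165×3/11 = 45, 165×1/11 = 15, 165×6/11 = 90, 165×1/11 = 15.
magenta: (26 − 45)²/45 = 361/45 = 8.022
cyan: (11 − 15)²/15 = 16/15 = 1.067
brown: (117 − 90)²/90 = 729/90 = 8.100
white: (11 − 15)²/15 = 16/15 = 1.067
Sum = 18.26
df = 3. Since 18.26 > 7.815, we reject H₀.

18.26; reject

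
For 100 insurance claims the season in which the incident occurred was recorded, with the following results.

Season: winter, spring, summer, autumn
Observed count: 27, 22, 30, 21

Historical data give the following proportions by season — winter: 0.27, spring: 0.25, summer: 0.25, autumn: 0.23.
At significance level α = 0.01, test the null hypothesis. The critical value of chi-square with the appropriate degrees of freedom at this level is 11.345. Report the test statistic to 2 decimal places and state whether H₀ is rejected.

1.53; do not reject

Expected counts E_i = n·p_i: 100×0.27 = 27, 100×0.25 = 25, 100×0.25 = 25, 100×0.23 = 23.
winter: (27 − 27)²/27 = 0/27 = 0.000
spring: (22 − 25)²/25 = 9/25 = 0.360
summer: (30 − 25)²/25 = 25/25 = 1.000
autumn: (21 − 23)²/23 = 4/23 = 0.174
Sum = 1.53
df = 3. Since 1.53 < 11.345, we do not reject H₀.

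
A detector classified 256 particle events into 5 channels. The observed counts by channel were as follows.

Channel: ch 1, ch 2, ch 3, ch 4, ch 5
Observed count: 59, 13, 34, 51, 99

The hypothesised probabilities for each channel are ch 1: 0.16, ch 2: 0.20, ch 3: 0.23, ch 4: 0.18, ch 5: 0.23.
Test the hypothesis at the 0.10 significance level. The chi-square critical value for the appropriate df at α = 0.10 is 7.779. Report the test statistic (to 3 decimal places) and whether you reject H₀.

Expected counts E_i = n·p_i: 256×0.16 = 40.96, 256×0.20 = 51.2, 256×0.23 = 58.88, 256×0.18 = 46.08, 256×0.23 = 58.88.
ch 1: (59 − 40.96)²/40.96 = 325.4416/40.96 = 7.9454
ch 2: (13 − 51.2)²/51.2 = 1459.24/51.2 = 28.5008
ch 3: (34 − 58.88)²/58.88 = 619.0144/58.88 = 10.5132
ch 4: (51 − 46.08)²/46.08 = 24.2064/46.08 = 0.5253
ch 5: (99 − 58.88)²/58.88 = 1609.6144/58.88 = 27.3372
Sum = 74.822
df = 4. Since 74.822 > 7.779, we reject H₀.

74.822; reject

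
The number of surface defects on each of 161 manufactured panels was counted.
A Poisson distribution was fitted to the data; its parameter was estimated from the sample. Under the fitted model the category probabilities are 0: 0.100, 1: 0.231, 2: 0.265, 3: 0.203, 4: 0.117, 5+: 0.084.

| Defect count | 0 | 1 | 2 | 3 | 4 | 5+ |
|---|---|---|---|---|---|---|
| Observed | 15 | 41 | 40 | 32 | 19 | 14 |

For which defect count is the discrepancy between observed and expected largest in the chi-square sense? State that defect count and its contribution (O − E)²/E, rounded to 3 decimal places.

1, 0.390

Expected counts E_i = n·p_i: 161×0.100 = 16.1, 161×0.231 = 37.191, 161×0.265 = 42.665, 161×0.203 = 32.683, 161×0.117 = 18.837, 161×0.084 = 13.524.
0: (15 − 16.1)²/16.1 = 1.21/16.1 = 0.0752
1: (41 − 37.191)²/37.191 = 14.508481/37.191 = 0.3901
2: (40 − 42.665)²/42.665 = 7.102225/42.665 = 0.1665
3: (32 − 32.683)²/32.683 = 0.466489/32.683 = 0.0143
4: (19 − 18.837)²/18.837 = 0.026569/18.837 = 0.0014
5+: (14 − 13.524)²/13.524 = 0.226576/13.524 = 0.0168
The largest term is for 1: 0.390.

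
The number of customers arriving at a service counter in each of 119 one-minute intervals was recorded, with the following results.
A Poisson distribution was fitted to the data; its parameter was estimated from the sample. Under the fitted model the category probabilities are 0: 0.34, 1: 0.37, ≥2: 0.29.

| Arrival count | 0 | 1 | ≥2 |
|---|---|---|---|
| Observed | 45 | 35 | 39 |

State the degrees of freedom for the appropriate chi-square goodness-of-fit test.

There are k = 3 categories and 1 parameter estimated from the data, so df = 3 − 1 − 1 = 1.

1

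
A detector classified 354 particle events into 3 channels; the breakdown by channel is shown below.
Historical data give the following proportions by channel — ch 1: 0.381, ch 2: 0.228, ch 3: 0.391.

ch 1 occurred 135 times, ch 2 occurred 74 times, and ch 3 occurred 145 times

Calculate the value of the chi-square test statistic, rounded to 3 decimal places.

Expected counts E_i = n·p_i: 354×0.381 = 134.874, 354×0.228 = 80.712, 354×0.391 = 138.414.
χ² = (135−134.874)²/134.874 + (74−80.712)²/80.712 + (145−138.414)²/138.414
   = 0.0001 + 0.5582 + 0.3134
Sum = 0.872

0.872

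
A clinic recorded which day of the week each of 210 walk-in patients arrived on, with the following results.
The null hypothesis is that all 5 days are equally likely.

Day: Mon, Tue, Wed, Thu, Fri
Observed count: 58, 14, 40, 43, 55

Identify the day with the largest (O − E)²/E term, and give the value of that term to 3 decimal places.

Expected count for each of the 5 categories: 210/5 = 42.
cat         O        E   (O−E)²/E
Mon        58       42     6.0952
Tue        14       42    18.6667
Wed        40       42     0.0952
Thu        43       42     0.0238
Fri        55       42     4.0238
The largest term is for Tue: 18.667.

Tue, 18.667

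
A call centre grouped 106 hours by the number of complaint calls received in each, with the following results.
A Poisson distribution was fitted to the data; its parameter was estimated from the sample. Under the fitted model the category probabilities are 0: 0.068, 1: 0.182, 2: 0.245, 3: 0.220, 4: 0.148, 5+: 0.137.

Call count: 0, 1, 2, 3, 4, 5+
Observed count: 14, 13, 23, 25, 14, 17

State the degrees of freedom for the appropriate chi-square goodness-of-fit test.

4

There are k = 6 categories and 1 parameter estimated from the data, so df = 6 − 1 − 1 = 4.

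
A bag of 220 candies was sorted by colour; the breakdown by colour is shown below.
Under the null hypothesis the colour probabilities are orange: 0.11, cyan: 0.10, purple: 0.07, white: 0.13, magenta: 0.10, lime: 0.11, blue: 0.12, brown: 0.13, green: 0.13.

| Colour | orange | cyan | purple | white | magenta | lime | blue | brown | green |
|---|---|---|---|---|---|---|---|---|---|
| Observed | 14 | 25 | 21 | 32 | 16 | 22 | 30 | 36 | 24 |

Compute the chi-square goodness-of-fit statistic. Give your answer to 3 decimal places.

Expected counts E_i = n·p_i: 220×0.11 = 24.2, 220×0.10 = 22, 220×0.07 = 15.4, 220×0.13 = 28.6, 220×0.10 = 22, 220×0.11 = 24.2, 220×0.12 = 26.4, 220×0.13 = 28.6, 220×0.13 = 28.6.
cat          O        E   (O−E)²/E
orange      14     24.2     4.2992
cyan        25       22     0.4091
purple      21     15.4     2.0364
white       32     28.6     0.4042
magenta     16       22     1.6364
lime        22     24.2     0.2000
blue        30     26.4     0.4909
brown       36     28.6     1.9147
green       24     28.6     0.7399
Sum = 12.131

12.131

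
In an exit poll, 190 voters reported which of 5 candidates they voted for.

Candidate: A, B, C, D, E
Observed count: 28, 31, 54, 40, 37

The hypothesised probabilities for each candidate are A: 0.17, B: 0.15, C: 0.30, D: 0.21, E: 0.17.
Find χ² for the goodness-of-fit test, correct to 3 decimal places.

Expected counts E_i = n·p_i: 190×0.17 = 32.3, 190×0.15 = 28.5, 190×0.30 = 57, 190×0.21 = 39.9, 190×0.17 = 32.3.
χ² = (28−32.3)²/32.3 + (31−28.5)²/28.5 + (54−57)²/57 + (40−39.9)²/39.9 + (37−32.3)²/32.3
   = 0.5724 + 0.2193 + 0.1579 + 0.0003 + 0.6839
Sum = 1.634

1.634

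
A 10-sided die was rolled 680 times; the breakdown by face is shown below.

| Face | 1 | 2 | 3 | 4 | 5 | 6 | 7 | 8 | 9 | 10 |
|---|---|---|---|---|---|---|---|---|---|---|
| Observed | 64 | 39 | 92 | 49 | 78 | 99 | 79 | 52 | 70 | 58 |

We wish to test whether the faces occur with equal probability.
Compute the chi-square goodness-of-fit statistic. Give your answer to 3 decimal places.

49.059

Under H₀ each category has probability 1/10, so each expected count is 680/10 = 68.
χ² = (64−68)²/68 + (39−68)²/68 + (92−68)²/68 + (49−68)²/68 + (78−68)²/68 + (99−68)²/68 + (79−68)²/68 + (52−68)²/68 + (70−68)²/68 + (58−68)²/68
   = 0.2353 + 12.3676 + 8.4706 + 5.3088 + 1.4706 + 14.1324 + 1.7794 + 3.7647 + 0.0588 + 1.4706
Sum = 49.059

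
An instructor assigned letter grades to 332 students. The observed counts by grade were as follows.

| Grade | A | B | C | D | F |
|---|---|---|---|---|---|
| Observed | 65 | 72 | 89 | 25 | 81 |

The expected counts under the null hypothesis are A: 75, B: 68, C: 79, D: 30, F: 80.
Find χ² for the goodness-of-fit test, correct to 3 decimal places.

3.680

cat         O        E   (O−E)²/E
A          65       75     1.3333
B          72       68     0.2353
C          89       79     1.2658
D          25       30     0.8333
F          81       80     0.0125
Sum = 3.680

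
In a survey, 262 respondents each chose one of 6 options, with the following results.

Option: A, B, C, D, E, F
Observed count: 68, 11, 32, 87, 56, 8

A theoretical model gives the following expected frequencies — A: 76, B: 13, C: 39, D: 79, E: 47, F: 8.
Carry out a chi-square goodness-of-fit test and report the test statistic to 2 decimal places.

4.94

χ² = (68−76)²/76 + (11−13)²/13 + (32−39)²/39 + (87−79)²/79 + (56−47)²/47 + (8−8)²/8
   = 0.842 + 0.308 + 1.256 + 0.810 + 1.723 + 0.000
Sum = 4.94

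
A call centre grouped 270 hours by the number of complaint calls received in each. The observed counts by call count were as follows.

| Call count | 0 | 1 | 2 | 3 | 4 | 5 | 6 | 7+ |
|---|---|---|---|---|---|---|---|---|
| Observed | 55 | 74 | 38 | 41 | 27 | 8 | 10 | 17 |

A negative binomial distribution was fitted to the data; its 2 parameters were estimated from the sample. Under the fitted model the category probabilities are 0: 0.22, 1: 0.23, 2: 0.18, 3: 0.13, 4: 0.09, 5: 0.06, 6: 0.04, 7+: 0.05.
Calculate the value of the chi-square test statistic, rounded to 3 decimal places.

11.327

Expected counts E_i = n·p_i: 270×0.22 = 59.4, 270×0.23 = 62.1, 270×0.18 = 48.6, 270×0.13 = 35.1, 270×0.09 = 24.3, 270×0.06 = 16.2, 270×0.04 = 10.8, 270×0.05 = 13.5.
cat         O        E   (O−E)²/E
0          55     59.4     0.3259
1          74     62.1     2.2804
2          38     48.6     2.3119
3          41     35.1     0.9917
4          27     24.3     0.3000
5           8     16.2     4.1506
6          10     10.8     0.0593
7+         17     13.5     0.9074
Sum = 11.327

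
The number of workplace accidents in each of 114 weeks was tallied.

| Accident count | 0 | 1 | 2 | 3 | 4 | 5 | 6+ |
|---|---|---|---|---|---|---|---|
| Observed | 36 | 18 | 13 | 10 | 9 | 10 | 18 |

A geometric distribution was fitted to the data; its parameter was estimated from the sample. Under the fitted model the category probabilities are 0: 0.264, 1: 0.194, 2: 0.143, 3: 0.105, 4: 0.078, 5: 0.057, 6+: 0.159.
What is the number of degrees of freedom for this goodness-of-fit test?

5

There are k = 7 categories and 1 parameter estimated from the data, so df = 7 − 1 − 1 = 5.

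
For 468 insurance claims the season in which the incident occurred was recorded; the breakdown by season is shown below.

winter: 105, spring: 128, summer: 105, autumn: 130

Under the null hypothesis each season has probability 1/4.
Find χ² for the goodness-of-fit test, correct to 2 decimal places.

Under H₀ each category has probability 1/4, so each expected count is 468/4 = 117.
χ² = (105−117)²/117 + (128−117)²/117 + (105−117)²/117 + (130−117)²/117
   = 1.231 + 1.034 + 1.231 + 1.444
Sum = 4.94

4.94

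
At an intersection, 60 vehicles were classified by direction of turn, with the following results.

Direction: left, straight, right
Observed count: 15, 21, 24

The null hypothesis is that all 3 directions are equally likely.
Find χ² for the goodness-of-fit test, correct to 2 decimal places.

2.10

Under H₀ each category has probability 1/3, so each expected count is 60/3 = 20.
χ² = (15−20)²/20 + (21−20)²/20 + (24−20)²/20
   = 1.250 + 0.050 + 0.800
Sum = 2.10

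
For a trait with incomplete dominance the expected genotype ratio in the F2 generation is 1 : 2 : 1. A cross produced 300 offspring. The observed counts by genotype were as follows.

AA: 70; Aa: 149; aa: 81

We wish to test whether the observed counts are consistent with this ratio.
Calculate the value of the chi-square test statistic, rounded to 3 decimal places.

0.820

Ratio total = 4. Expected counts: 300×1/4 = 75, 300×2/4 = 150, 300×1/4 = 75.
χ² = (70−75)²/75 + (149−150)²/150 + (81−75)²/75
   = 0.3333 + 0.0067 + 0.4800
Sum = 0.820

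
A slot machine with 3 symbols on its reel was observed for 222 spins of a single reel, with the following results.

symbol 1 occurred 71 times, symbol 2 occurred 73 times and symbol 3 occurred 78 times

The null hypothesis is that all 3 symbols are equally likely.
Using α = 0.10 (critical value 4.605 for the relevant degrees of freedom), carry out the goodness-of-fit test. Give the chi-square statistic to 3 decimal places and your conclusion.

Under H₀ each category has probability 1/3, so each expected count is 222/3 = 74.
χ² = (71−74)²/74 + (73−74)²/74 + (78−74)²/74
   = 0.1216 + 0.0135 + 0.2162
Sum = 0.351
df = 2. Since 0.351 < 4.605, we do not reject H₀.

0.351; do not reject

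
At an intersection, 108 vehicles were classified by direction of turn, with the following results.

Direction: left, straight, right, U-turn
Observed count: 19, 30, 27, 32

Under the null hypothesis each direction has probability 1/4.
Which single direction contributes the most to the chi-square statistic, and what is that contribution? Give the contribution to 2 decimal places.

Expected count for each of the 4 categories: 108/4 = 27.
χ² = (19−27)²/27 + (30−27)²/27 + (27−27)²/27 + (32−27)²/27
   = 2.370 + 0.333 + 0.000 + 0.926
The largest term is for left: 2.37.

left, 2.37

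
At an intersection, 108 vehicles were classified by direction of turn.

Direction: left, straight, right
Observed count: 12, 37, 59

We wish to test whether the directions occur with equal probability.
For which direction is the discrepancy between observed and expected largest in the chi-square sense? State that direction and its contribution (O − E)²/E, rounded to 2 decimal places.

Under H₀ each category has probability 1/3, so each expected count is 108/3 = 36.
cat           O        E   (O−E)²/E
left         12       36     16.000
straight     37       36      0.028
right        59       36     14.694
The largest term is for left: 16.00.

left, 16.00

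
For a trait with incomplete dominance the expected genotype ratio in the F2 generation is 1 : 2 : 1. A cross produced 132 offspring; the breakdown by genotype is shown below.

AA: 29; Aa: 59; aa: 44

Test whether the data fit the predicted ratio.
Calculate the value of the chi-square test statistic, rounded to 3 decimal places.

Ratio total = 4. Expected counts: 132×1/4 = 33, 132×2/4 = 66, 132×1/4 = 33.
χ² = (29−33)²/33 + (59−66)²/66 + (44−33)²/33
   = 0.4848 + 0.7424 + 3.6667
Sum = 4.894

4.894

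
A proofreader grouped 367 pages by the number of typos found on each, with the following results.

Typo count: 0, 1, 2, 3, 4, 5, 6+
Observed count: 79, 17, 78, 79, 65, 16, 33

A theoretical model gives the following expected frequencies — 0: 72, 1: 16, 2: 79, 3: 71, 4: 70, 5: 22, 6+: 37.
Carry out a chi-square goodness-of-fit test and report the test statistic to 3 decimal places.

4.083

χ² = (79−72)²/72 + (17−16)²/16 + (78−79)²/79 + (79−71)²/71 + (65−70)²/70 + (16−22)²/22 + (33−37)²/37
   = 0.6806 + 0.0625 + 0.0127 + 0.9014 + 0.3571 + 1.6364 + 0.4324
Sum = 4.083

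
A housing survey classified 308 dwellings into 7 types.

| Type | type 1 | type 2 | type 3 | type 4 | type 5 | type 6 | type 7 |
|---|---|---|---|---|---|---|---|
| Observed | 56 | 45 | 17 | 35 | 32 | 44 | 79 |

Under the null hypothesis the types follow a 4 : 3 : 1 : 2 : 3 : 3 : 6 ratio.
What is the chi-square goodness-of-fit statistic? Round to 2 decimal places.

5.38

Ratio total = 22. Expected counts: 308×4/22 = 56, 308×3/22 = 42, 308×1/22 = 14, 308×2/22 = 28, 308×3/22 = 42, 308×3/22 = 42, 308×6/22 = 84.
χ² = (56−56)²/56 + (45−42)²/42 + (17−14)²/14 + (35−28)²/28 + (32−42)²/42 + (44−42)²/42 + (79−84)²/84
   = 0.000 + 0.214 + 0.643 + 1.750 + 2.381 + 0.095 + 0.298
Sum = 5.38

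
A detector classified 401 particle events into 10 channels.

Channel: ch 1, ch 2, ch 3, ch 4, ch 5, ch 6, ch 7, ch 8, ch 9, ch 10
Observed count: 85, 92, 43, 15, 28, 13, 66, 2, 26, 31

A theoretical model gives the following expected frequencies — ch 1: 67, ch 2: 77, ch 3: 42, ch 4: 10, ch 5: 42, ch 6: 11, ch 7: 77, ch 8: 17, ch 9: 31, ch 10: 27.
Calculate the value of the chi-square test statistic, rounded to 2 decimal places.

31.52

ch 1: (85 − 67)²/67 = 324/67 = 4.836
ch 2: (92 − 77)²/77 = 225/77 = 2.922
ch 3: (43 − 42)²/42 = 1/42 = 0.024
ch 4: (15 − 10)²/10 = 25/10 = 2.500
ch 5: (28 − 42)²/42 = 196/42 = 4.667
ch 6: (13 − 11)²/11 = 4/11 = 0.364
ch 7: (66 − 77)²/77 = 121/77 = 1.571
ch 8: (2 − 17)²/17 = 225/17 = 13.235
ch 9: (26 − 31)²/31 = 25/31 = 0.806
ch 10: (31 − 27)²/27 = 16/27 = 0.593
Sum = 31.52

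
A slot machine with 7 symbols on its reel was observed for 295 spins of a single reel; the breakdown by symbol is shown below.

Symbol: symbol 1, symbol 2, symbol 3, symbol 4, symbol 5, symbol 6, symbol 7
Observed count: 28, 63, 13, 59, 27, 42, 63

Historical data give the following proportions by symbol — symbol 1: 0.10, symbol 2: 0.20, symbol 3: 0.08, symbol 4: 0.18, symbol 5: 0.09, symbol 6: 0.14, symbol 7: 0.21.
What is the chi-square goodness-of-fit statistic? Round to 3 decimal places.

Expected counts E_i = n·p_i: 295×0.10 = 29.5, 295×0.20 = 59, 295×0.08 = 23.6, 295×0.18 = 53.1, 295×0.09 = 26.55, 295×0.14 = 41.3, 295×0.21 = 61.95.
χ² = (28−29.5)²/29.5 + (63−59)²/59 + (13−23.6)²/23.6 + (59−53.1)²/53.1 + (27−26.55)²/26.55 + (42−41.3)²/41.3 + (63−61.95)²/61.95
   = 0.0763 + 0.2712 + 4.7610 + 0.6556 + 0.0076 + 0.0119 + 0.0178
Sum = 5.801

5.801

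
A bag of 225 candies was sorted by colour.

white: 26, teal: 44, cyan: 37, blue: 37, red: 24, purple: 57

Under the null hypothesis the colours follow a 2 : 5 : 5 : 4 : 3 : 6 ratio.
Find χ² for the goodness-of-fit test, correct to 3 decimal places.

Ratio total = 25. Expected counts: 225×2/25 = 18, 225×5/25 = 45, 225×5/25 = 45, 225×4/25 = 36, 225×3/25 = 27, 225×6/25 = 54.
cat         O        E   (O−E)²/E
white      26       18     3.5556
teal       44       45     0.0222
cyan       37       45     1.4222
blue       37       36     0.0278
red        24       27     0.3333
purple     57       54     0.1667
Sum = 5.528

5.528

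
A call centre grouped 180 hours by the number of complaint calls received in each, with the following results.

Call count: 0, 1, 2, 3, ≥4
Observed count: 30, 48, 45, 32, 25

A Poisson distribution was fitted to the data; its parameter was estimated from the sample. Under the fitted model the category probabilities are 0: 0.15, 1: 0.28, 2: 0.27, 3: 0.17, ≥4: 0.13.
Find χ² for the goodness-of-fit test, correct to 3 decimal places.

0.888

Expected counts E_i = n·p_i: 180×0.15 = 27, 180×0.28 = 50.4, 180×0.27 = 48.6, 180×0.17 = 30.6, 180×0.13 = 23.4.
cat         O        E   (O−E)²/E
0          30       27     0.3333
1          48     50.4     0.1143
2          45     48.6     0.2667
3          32     30.6     0.0641
≥4         25     23.4     0.1094
Sum = 0.888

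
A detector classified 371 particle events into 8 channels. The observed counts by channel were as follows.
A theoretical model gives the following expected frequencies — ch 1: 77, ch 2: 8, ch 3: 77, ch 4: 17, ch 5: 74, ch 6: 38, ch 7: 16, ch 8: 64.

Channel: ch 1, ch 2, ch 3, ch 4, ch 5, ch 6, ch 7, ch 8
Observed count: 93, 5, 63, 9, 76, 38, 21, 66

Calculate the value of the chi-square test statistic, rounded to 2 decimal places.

12.44

cat         O        E   (O−E)²/E
ch 1       93       77      3.325
ch 2        5        8      1.125
ch 3       63       77      2.545
ch 4        9       17      3.765
ch 5       76       74      0.054
ch 6       38       38      0.000
ch 7       21       16      1.563
ch 8       66       64      0.063
Sum = 12.44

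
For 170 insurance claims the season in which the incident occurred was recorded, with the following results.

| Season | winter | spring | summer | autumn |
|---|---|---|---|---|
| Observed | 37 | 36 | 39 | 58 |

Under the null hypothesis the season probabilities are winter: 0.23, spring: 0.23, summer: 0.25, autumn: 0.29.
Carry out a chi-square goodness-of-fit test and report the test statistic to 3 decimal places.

2.182

Expected counts E_i = n·p_i: 170×0.23 = 39.1, 170×0.23 = 39.1, 170×0.25 = 42.5, 170×0.29 = 49.3.
cat         O        E   (O−E)²/E
winter     37     39.1     0.1128
spring     36     39.1     0.2458
summer     39     42.5     0.2882
autumn     58     49.3     1.5353
Sum = 2.182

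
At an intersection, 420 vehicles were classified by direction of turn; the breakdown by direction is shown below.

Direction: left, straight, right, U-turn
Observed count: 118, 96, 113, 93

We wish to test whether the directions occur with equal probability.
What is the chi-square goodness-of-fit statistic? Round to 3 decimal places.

4.362

Expected count for each of the 4 categories: 420/4 = 105.
χ² = (118−105)²/105 + (96−105)²/105 + (113−105)²/105 + (93−105)²/105
   = 1.6095 + 0.7714 + 0.6095 + 1.3714
Sum = 4.362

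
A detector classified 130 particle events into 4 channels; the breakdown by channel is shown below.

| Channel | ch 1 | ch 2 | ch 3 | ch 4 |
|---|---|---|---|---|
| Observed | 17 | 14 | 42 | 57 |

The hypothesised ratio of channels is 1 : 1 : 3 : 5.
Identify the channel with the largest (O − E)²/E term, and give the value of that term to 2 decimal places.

Ratio total = 10. Expected counts: 130×1/10 = 13, 130×1/10 = 13, 130×3/10 = 39, 130×5/10 = 65.
cat         O        E   (O−E)²/E
ch 1       17       13      1.231
ch 2       14       13      0.077
ch 3       42       39      0.231
ch 4       57       65      0.985
The largest term is for ch 1: 1.23.

ch 1, 1.23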